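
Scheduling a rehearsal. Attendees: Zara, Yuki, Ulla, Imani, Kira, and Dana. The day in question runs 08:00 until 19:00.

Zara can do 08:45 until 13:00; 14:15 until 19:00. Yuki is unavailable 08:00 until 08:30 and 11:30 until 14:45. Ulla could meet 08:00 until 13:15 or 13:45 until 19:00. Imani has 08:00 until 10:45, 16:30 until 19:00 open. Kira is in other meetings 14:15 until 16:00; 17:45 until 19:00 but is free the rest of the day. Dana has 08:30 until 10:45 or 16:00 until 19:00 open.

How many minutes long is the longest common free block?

Zara free: 08:45-13:00, 14:15-19:00.
Yuki free: 08:30-11:30, 14:45-19:00 (invert busy blocks within the working day).
Ulla free: 08:00-13:15, 13:45-19:00.
Imani free: 08:00-10:45, 16:30-19:00.
Kira free: 08:00-14:15, 16:00-17:45 (invert busy blocks within the working day).
Dana free: 08:30-10:45, 16:00-19:00.
Zara ∩ Yuki: 08:45-11:30, 14:45-19:00.
Zara ∩ Yuki ∩ Ulla: 08:45-11:30, 14:45-19:00.
Zara ∩ Yuki ∩ Ulla ∩ Imani: 08:45-10:45, 16:30-19:00.
Zara ∩ Yuki ∩ Ulla ∩ Imani ∩ Kira: 08:45-10:45, 16:30-17:45.
Zara ∩ Yuki ∩ Ulla ∩ Imani ∩ Kira ∩ Dana: 08:45-10:45, 16:30-17:45.
Those are the intersection windows.
The longest is 08:45-10:45 at 120 minutes.

120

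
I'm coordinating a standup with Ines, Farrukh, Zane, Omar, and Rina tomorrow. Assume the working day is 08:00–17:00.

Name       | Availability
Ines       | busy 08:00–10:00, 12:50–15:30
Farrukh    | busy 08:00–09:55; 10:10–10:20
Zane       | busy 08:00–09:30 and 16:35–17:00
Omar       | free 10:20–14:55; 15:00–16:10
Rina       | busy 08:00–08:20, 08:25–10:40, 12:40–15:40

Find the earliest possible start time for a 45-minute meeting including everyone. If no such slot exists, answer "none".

10:40

Ines free: 10:00-12:50, 15:30-17:00 (invert busy blocks within the working day).
Farrukh free: 09:55-10:10, 10:20-17:00 (invert busy blocks within the working day).
Zane free: 09:30-16:35 (invert busy blocks within the working day).
Omar free: 10:20-14:55, 15:00-16:10.
Rina free: 08:20-08:25, 10:40-12:40, 15:40-17:00 (invert busy blocks within the working day).
Ines ∩ Farrukh: 10:00-10:10, 10:20-12:50, 15:30-17:00.
Ines ∩ Farrukh ∩ Zane: 10:00-10:10, 10:20-12:50, 15:30-16:35.
Ines ∩ Farrukh ∩ Zane ∩ Omar: 10:20-12:50, 15:30-16:10.
Ines ∩ Farrukh ∩ Zane ∩ Omar ∩ Rina: 10:40-12:40, 15:40-16:10.
The first common window of at least 45 minutes is 10:40-12:40, so the earliest start is 10:40.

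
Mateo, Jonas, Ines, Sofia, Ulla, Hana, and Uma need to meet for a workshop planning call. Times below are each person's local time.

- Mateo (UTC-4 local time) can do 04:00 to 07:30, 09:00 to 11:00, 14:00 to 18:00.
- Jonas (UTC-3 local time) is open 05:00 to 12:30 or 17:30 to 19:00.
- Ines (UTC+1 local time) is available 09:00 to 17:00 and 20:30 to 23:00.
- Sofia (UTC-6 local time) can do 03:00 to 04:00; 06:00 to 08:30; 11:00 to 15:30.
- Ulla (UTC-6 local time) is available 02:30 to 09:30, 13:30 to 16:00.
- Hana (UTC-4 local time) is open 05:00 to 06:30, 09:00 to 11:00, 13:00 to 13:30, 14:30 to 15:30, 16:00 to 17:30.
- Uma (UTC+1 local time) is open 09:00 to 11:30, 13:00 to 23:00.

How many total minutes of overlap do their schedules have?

210

Mateo in UTC: 08:00-11:30, 13:00-15:00, 18:00-22:00 (add 4h to convert from UTC-4).
Jonas in UTC: 08:00-15:30, 20:30-22:00 (add 3h to convert from UTC-3).
Ines in UTC: 08:00-16:00, 19:30-22:00 (subtract 1h to convert from UTC+1).
Sofia in UTC: 09:00-10:00, 12:00-14:30, 17:00-21:30 (add 6h to convert from UTC-6).
Ulla in UTC: 08:30-15:30, 19:30-22:00 (add 6h to convert from UTC-6).
Hana in UTC: 09:00-10:30, 13:00-15:00, 17:00-17:30, 18:30-19:30, 20:00-21:30 (add 4h to convert from UTC-4).
Uma in UTC: 08:00-10:30, 12:00-22:00 (subtract 1h to convert from UTC+1).
Mateo ∩ Jonas: 08:00-11:30, 13:00-15:00, 20:30-22:00.
Mateo ∩ Jonas ∩ Ines: 08:00-11:30, 13:00-15:00, 20:30-22:00.
Mateo ∩ Jonas ∩ Ines ∩ Sofia: 09:00-10:00, 13:00-14:30, 20:30-21:30.
Mateo ∩ Jonas ∩ Ines ∩ Sofia ∩ Ulla: 09:00-10:00, 13:00-14:30, 20:30-21:30.
Mateo ∩ Jonas ∩ Ines ∩ Sofia ∩ Ulla ∩ Hana: 09:00-10:00, 13:00-14:30, 20:30-21:30.
Mateo ∩ Jonas ∩ Ines ∩ Sofia ∩ Ulla ∩ Hana ∩ Uma: 09:00-10:00, 13:00-14:30, 20:30-21:30.
So the common availability across everyone is 09:00-10:00, 13:00-14:30, 20:30-21:30.
Summing the common windows: 60 + 90 + 60 = 210 minutes.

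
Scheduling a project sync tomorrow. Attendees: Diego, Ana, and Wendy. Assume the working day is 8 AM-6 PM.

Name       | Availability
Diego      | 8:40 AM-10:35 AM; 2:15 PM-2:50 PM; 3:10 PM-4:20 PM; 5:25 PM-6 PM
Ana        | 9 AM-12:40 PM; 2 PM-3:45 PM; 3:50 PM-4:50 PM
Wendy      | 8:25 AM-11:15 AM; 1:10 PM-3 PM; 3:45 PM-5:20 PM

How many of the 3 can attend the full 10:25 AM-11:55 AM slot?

1

Ana can make the full 10:25-11:55 slot — that's 1.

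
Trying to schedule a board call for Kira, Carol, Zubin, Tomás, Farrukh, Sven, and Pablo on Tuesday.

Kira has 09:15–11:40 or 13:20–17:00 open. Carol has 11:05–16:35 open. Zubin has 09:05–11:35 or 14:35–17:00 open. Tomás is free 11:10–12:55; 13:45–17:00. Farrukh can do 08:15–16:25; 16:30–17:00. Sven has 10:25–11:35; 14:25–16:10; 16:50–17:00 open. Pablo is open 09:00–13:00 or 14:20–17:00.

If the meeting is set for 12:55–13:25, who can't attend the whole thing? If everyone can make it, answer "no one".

Kira: not fully free for 12:55-13:25. Carol: free for 12:55-13:25. Zubin: not fully free for 12:55-13:25. Tomás: not fully free for 12:55-13:25. Farrukh: free for 12:55-13:25. Sven: not fully free for 12:55-13:25. Pablo: not fully free for 12:55-13:25.

Kira, Pablo, Sven, Tomás, Zubin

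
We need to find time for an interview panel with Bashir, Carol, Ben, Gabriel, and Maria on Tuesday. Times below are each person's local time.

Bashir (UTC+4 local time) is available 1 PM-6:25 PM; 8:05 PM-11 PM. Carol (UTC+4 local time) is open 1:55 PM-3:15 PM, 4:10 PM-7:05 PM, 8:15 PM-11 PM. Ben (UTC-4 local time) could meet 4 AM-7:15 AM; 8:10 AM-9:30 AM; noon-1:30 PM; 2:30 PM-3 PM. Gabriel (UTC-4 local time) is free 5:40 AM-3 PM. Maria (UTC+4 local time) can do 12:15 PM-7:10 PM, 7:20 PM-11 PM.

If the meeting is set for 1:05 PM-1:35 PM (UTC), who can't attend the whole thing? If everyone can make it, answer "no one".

Bashir in UTC: 09:00-14:25, 16:05-19:00 (subtract 4h to convert from UTC+4).
Carol in UTC: 09:55-11:15, 12:10-15:05, 16:15-19:00 (subtract 4h to convert from UTC+4).
Ben in UTC: 08:00-11:15, 12:10-13:30, 16:00-17:30, 18:30-19:00 (add 4h to convert from UTC-4).
Gabriel in UTC: 09:40-19:00 (add 4h to convert from UTC-4).
Maria in UTC: 08:15-15:10, 15:20-19:00 (subtract 4h to convert from UTC+4).
Bashir: free for 13:05-13:35. Carol: free for 13:05-13:35. Ben: not fully free for 13:05-13:35. Gabriel: free for 13:05-13:35. Maria: free for 13:05-13:35.

Ben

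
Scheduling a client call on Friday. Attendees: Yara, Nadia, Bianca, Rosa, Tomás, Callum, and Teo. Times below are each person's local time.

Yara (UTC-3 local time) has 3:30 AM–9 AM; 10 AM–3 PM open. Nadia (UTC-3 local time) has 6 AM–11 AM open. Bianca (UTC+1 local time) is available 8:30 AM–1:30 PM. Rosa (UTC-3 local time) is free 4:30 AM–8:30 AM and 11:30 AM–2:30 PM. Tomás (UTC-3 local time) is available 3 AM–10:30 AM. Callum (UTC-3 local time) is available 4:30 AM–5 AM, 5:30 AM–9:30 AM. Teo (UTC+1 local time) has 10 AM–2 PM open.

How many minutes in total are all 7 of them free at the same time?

150

Yara in UTC: 06:30-12:00, 13:00-18:00 (add 3h to convert from UTC-3).
Nadia in UTC: 09:00-14:00 (add 3h to convert from UTC-3).
Bianca in UTC: 07:30-12:30 (subtract 1h to convert from UTC+1).
Rosa in UTC: 07:30-11:30, 14:30-17:30 (add 3h to convert from UTC-3).
Tomás in UTC: 06:00-13:30 (add 3h to convert from UTC-3).
Callum in UTC: 07:30-08:00, 08:30-12:30 (add 3h to convert from UTC-3).
Teo in UTC: 09:00-13:00 (subtract 1h to convert from UTC+1).
Yara ∩ Nadia: 09:00-12:00, 13:00-14:00.
Yara ∩ Nadia ∩ Bianca: 09:00-12:00.
Yara ∩ Nadia ∩ Bianca ∩ Rosa: 09:00-11:30.
Yara ∩ Nadia ∩ Bianca ∩ Rosa ∩ Tomás: 09:00-11:30.
Yara ∩ Nadia ∩ Bianca ∩ Rosa ∩ Tomás ∩ Callum: 09:00-11:30.
Yara ∩ Nadia ∩ Bianca ∩ Rosa ∩ Tomás ∩ Callum ∩ Teo: 09:00-11:30.
That's a single block of 150 minutes.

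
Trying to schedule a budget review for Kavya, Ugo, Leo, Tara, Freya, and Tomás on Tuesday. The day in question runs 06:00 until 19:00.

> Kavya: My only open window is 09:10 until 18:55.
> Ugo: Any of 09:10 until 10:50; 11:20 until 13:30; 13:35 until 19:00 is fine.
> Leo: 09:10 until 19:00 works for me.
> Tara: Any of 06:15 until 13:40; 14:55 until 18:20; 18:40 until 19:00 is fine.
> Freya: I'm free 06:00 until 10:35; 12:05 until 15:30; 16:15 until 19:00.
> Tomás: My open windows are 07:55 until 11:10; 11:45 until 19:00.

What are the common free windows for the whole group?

Kavya ∩ Ugo: 09:10-10:50, 11:20-13:30, 13:35-18:55.
Kavya ∩ Ugo ∩ Leo: 09:10-10:50, 11:20-13:30, 13:35-18:55.
Kavya ∩ Ugo ∩ Leo ∩ Tara: 09:10-10:50, 11:20-13:30, 13:35-13:40, 14:55-18:20, 18:40-18:55.
Kavya ∩ Ugo ∩ Leo ∩ Tara ∩ Freya: 09:10-10:35, 12:05-13:30, 13:35-13:40, 14:55-15:30, 16:15-18:20, 18:40-18:55.
Kavya ∩ Ugo ∩ Leo ∩ Tara ∩ Freya ∩ Tomás: 09:10-10:35, 12:05-13:30, 13:35-13:40, 14:55-15:30, 16:15-18:20, 18:40-18:55.
Those are the intersection windows.

09:10-10:35, 12:05-13:30, 13:35-13:40, 14:55-15:30, 16:15-18:20, 18:40-18:55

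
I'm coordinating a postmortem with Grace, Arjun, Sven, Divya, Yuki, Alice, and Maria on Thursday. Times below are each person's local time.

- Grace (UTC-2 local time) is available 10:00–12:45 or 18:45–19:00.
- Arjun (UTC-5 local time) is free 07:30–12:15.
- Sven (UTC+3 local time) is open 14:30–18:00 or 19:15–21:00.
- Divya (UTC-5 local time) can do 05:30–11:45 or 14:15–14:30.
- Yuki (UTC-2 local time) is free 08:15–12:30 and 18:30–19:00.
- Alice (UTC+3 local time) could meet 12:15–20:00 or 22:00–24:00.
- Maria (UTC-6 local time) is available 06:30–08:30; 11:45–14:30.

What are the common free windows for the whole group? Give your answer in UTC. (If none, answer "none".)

Grace in UTC: 12:00-14:45, 20:45-21:00 (add 2h to convert from UTC-2).
Arjun in UTC: 12:30-17:15 (add 5h to convert from UTC-5).
Sven in UTC: 11:30-15:00, 16:15-18:00 (subtract 3h to convert from UTC+3).
Divya in UTC: 10:30-16:45, 19:15-19:30 (add 5h to convert from UTC-5).
Yuki in UTC: 10:15-14:30, 20:30-21:00 (add 2h to convert from UTC-2).
Alice in UTC: 09:15-17:00, 19:00-21:00 (subtract 3h to convert from UTC+3).
Maria in UTC: 12:30-14:30, 17:45-20:30 (add 6h to convert from UTC-6).
Grace ∩ Arjun: 12:30-14:45.
Grace ∩ Arjun ∩ Sven: 12:30-14:45.
Grace ∩ Arjun ∩ Sven ∩ Divya: 12:30-14:45.
Grace ∩ Arjun ∩ Sven ∩ Divya ∩ Yuki: 12:30-14:30.
Grace ∩ Arjun ∩ Sven ∩ Divya ∩ Yuki ∩ Alice: 12:30-14:30.
Grace ∩ Arjun ∩ Sven ∩ Divya ∩ Yuki ∩ Alice ∩ Maria: 12:30-14:30.

12:30-14:30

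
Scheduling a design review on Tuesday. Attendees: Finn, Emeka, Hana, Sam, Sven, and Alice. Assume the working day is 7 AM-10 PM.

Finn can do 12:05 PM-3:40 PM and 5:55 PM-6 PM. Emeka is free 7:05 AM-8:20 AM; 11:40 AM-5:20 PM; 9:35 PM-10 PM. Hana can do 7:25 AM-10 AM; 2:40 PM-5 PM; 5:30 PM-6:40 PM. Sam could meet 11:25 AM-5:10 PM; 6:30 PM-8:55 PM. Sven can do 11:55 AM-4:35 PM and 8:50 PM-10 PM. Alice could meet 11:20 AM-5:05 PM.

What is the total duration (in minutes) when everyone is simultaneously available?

60

Finn ∩ Emeka: 12:05-15:40.
Finn ∩ Emeka ∩ Hana: 14:40-15:40.
Finn ∩ Emeka ∩ Hana ∩ Sam: 14:40-15:40.
Finn ∩ Emeka ∩ Hana ∩ Sam ∩ Sven: 14:40-15:40.
Finn ∩ Emeka ∩ Hana ∩ Sam ∩ Sven ∩ Alice: 14:40-15:40.
That's a single block of 60 minutes.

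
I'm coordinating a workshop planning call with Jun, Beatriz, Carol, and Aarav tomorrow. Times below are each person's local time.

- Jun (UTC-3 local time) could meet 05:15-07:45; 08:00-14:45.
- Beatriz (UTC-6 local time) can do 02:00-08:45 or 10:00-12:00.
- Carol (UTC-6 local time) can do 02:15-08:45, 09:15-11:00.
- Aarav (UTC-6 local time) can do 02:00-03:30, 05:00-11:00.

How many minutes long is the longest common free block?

Jun in UTC: 08:15-10:45, 11:00-17:45 (add 3h to convert from UTC-3).
Beatriz in UTC: 08:00-14:45, 16:00-18:00 (add 6h to convert from UTC-6).
Carol in UTC: 08:15-14:45, 15:15-17:00 (add 6h to convert from UTC-6).
Aarav in UTC: 08:00-09:30, 11:00-17:00 (add 6h to convert from UTC-6).
Jun ∩ Beatriz: 08:15-10:45, 11:00-14:45, 16:00-17:45.
Jun ∩ Beatriz ∩ Carol: 08:15-10:45, 11:00-14:45, 16:00-17:00.
Jun ∩ Beatriz ∩ Carol ∩ Aarav: 08:15-09:30, 11:00-14:45, 16:00-17:00.
The longest is 11:00-14:45 at 225 minutes.

225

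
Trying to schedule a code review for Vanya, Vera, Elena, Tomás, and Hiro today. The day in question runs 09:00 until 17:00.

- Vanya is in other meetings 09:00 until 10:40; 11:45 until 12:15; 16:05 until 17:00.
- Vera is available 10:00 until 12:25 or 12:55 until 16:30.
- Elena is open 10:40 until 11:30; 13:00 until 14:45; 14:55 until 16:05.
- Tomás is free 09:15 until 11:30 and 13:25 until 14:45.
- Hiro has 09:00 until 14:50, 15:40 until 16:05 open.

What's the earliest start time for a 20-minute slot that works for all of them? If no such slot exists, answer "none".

Vanya free: 10:40-11:45, 12:15-16:05 (invert busy blocks within the working day).
Vera free: 10:00-12:25, 12:55-16:30.
Elena free: 10:40-11:30, 13:00-14:45, 14:55-16:05.
Tomás free: 09:15-11:30, 13:25-14:45.
Hiro free: 09:00-14:50, 15:40-16:05.
Vanya ∩ Vera: 10:40-11:45, 12:15-12:25, 12:55-16:05.
Vanya ∩ Vera ∩ Elena: 10:40-11:30, 13:00-14:45, 14:55-16:05.
Vanya ∩ Vera ∩ Elena ∩ Tomás: 10:40-11:30, 13:25-14:45.
Vanya ∩ Vera ∩ Elena ∩ Tomás ∩ Hiro: 10:40-11:30, 13:25-14:45.
So the common availability across everyone is 10:40-11:30, 13:25-14:45.
The first common window of at least 20 minutes is 10:40-11:30, so the earliest start is 10:40.

10:40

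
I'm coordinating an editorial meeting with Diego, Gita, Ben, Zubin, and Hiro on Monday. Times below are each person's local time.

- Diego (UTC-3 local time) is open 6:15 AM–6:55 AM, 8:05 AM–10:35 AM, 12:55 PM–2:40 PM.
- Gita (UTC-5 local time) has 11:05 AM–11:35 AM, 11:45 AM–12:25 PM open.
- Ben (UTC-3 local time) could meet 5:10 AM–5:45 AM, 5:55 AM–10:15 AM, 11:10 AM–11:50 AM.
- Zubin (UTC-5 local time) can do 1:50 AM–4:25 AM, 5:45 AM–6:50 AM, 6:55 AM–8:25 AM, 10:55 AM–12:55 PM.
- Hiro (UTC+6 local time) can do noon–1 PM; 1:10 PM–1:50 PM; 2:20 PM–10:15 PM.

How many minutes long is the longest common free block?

0

Diego in UTC: 09:15-09:55, 11:05-13:35, 15:55-17:40 (add 3h to convert from UTC-3).
Gita in UTC: 16:05-16:35, 16:45-17:25 (add 5h to convert from UTC-5).
Ben in UTC: 08:10-08:45, 08:55-13:15, 14:10-14:50 (add 3h to convert from UTC-3).
Zubin in UTC: 06:50-09:25, 10:45-11:50, 11:55-13:25, 15:55-17:55 (add 5h to convert from UTC-5).
Hiro in UTC: 06:00-07:00, 07:10-07:50, 08:20-16:15 (subtract 6h to convert from UTC+6).
Diego ∩ Gita: 16:05-16:35, 16:45-17:25.
Diego ∩ Gita ∩ Ben: ∅.
Diego ∩ Gita ∩ Ben ∩ Zubin: ∅.
Diego ∩ Gita ∩ Ben ∩ Zubin ∩ Hiro: ∅.
There is no time when everyone is free.
No common window exists, so the longest block is 0 minutes.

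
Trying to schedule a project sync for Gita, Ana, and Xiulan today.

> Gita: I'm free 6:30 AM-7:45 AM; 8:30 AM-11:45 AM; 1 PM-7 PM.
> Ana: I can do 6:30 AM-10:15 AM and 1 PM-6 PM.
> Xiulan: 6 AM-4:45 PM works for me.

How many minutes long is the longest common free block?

Gita ∩ Ana: 06:30-07:45, 08:30-10:15, 13:00-18:00.
Gita ∩ Ana ∩ Xiulan: 06:30-07:45, 08:30-10:15, 13:00-16:45.
The longest is 13:00-16:45 at 225 minutes.

225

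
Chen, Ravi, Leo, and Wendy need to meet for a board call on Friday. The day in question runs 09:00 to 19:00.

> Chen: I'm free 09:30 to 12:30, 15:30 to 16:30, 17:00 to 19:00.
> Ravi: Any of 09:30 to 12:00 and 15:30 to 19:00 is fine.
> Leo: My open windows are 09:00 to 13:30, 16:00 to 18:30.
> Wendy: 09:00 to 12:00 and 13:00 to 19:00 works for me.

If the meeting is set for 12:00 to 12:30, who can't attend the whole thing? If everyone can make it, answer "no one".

Ravi, Wendy

Chen: free for 12:00-12:30. Ravi: not fully free for 12:00-12:30. Leo: free for 12:00-12:30. Wendy: not fully free for 12:00-12:30.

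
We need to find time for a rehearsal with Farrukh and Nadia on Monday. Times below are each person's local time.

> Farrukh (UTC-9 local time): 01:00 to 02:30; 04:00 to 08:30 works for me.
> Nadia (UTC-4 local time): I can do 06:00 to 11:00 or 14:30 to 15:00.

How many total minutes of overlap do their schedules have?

210

Farrukh in UTC: 10:00-11:30, 13:00-17:30 (add 9h to convert from UTC-9).
Nadia in UTC: 10:00-15:00, 18:30-19:00 (add 4h to convert from UTC-4).
Farrukh ∩ Nadia: 10:00-11:30, 13:00-15:00.
Summing the common windows: 90 + 120 = 210 minutes.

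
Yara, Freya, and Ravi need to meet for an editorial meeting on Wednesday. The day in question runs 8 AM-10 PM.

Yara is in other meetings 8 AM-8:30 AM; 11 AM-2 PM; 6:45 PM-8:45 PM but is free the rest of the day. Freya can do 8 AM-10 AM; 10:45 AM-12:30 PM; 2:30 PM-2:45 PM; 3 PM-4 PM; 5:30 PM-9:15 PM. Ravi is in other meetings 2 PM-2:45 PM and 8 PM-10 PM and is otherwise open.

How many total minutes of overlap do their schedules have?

Yara free: 08:30-11:00, 14:00-18:45, 20:45-22:00 (invert busy blocks within the working day).
Freya free: 08:00-10:00, 10:45-12:30, 14:30-14:45, 15:00-16:00, 17:30-21:15.
Ravi free: 08:00-14:00, 14:45-20:00 (invert busy blocks within the working day).
Yara ∩ Freya: 08:30-10:00, 10:45-11:00, 14:30-14:45, 15:00-16:00, 17:30-18:45, 20:45-21:15.
Yara ∩ Freya ∩ Ravi: 08:30-10:00, 10:45-11:00, 15:00-16:00, 17:30-18:45.
Summing the common windows: 90 + 15 + 60 + 75 = 240 minutes.

240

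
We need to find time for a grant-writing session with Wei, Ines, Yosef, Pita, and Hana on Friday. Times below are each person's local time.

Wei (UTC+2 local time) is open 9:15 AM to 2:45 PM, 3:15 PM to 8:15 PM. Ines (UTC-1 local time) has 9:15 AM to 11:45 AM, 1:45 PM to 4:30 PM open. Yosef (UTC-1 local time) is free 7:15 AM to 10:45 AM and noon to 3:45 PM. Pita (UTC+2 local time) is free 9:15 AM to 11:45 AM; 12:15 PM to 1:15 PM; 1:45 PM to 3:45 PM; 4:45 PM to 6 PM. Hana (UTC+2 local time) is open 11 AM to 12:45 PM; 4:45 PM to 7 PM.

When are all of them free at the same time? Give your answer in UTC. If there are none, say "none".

10:15-10:45, 14:45-16:00

Wei in UTC: 07:15-12:45, 13:15-18:15 (subtract 2h to convert from UTC+2).
Ines in UTC: 10:15-12:45, 14:45-17:30 (add 1h to convert from UTC-1).
Yosef in UTC: 08:15-11:45, 13:00-16:45 (add 1h to convert from UTC-1).
Pita in UTC: 07:15-09:45, 10:15-11:15, 11:45-13:45, 14:45-16:00 (subtract 2h to convert from UTC+2).
Hana in UTC: 09:00-10:45, 14:45-17:00 (subtract 2h to convert from UTC+2).
Wei ∩ Ines: 10:15-12:45, 14:45-17:30.
Wei ∩ Ines ∩ Yosef: 10:15-11:45, 14:45-16:45.
Wei ∩ Ines ∩ Yosef ∩ Pita: 10:15-11:15, 14:45-16:00.
Wei ∩ Ines ∩ Yosef ∩ Pita ∩ Hana: 10:15-10:45, 14:45-16:00.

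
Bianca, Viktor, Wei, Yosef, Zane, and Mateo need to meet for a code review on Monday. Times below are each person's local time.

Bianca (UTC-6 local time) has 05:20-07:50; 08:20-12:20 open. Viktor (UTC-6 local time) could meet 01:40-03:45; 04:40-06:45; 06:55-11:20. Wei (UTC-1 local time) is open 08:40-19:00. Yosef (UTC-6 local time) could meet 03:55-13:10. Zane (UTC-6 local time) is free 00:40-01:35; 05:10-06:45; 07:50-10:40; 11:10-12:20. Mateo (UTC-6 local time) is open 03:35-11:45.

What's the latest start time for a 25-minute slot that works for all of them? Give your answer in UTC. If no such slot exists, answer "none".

16:15

Bianca in UTC: 11:20-13:50, 14:20-18:20 (add 6h to convert from UTC-6).
Viktor in UTC: 07:40-09:45, 10:40-12:45, 12:55-17:20 (add 6h to convert from UTC-6).
Wei in UTC: 09:40-20:00 (add 1h to convert from UTC-1).
Yosef in UTC: 09:55-19:10 (add 6h to convert from UTC-6).
Zane in UTC: 06:40-07:35, 11:10-12:45, 13:50-16:40, 17:10-18:20 (add 6h to convert from UTC-6).
Mateo in UTC: 09:35-17:45 (add 6h to convert from UTC-6).
Bianca ∩ Viktor: 11:20-12:45, 12:55-13:50, 14:20-17:20.
Bianca ∩ Viktor ∩ Wei: 11:20-12:45, 12:55-13:50, 14:20-17:20.
Bianca ∩ Viktor ∩ Wei ∩ Yosef: 11:20-12:45, 12:55-13:50, 14:20-17:20.
Bianca ∩ Viktor ∩ Wei ∩ Yosef ∩ Zane: 11:20-12:45, 14:20-16:40, 17:10-17:20.
Bianca ∩ Viktor ∩ Wei ∩ Yosef ∩ Zane ∩ Mateo: 11:20-12:45, 14:20-16:40, 17:10-17:20.
The last common window of at least 25 minutes is 14:20-16:40; a 25-minute meeting can start as late as 16:15 and still end by 16:40.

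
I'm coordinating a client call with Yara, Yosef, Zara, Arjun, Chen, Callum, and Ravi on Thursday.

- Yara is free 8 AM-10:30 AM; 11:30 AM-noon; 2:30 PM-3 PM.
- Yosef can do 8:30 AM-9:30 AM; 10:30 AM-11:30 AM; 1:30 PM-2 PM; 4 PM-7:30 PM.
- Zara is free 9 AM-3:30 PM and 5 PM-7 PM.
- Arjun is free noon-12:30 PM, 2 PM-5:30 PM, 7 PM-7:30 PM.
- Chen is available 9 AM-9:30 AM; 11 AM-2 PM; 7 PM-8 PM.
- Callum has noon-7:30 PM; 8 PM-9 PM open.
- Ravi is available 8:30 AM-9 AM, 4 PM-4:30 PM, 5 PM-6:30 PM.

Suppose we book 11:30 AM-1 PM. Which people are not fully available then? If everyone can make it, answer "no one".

Arjun, Callum, Ravi, Yara, Yosef

Yara: not fully free for 11:30-13:00. Yosef: not fully free for 11:30-13:00. Zara: free for 11:30-13:00. Arjun: not fully free for 11:30-13:00. Chen: free for 11:30-13:00. Callum: not fully free for 11:30-13:00. Ravi: not fully free for 11:30-13:00.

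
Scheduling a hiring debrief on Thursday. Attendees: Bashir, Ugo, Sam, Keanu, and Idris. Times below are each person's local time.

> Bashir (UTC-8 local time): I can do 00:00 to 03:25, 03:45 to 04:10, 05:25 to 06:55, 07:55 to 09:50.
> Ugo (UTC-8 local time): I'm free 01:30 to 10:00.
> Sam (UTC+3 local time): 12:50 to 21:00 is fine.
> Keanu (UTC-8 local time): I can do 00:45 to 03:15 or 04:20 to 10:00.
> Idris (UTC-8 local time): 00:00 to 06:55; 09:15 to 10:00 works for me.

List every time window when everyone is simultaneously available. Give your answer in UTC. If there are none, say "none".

09:50-11:15, 13:25-14:55, 17:15-17:50

Bashir in UTC: 08:00-11:25, 11:45-12:10, 13:25-14:55, 15:55-17:50 (add 8h to convert from UTC-8).
Ugo in UTC: 09:30-18:00 (add 8h to convert from UTC-8).
Sam in UTC: 09:50-18:00 (subtract 3h to convert from UTC+3).
Keanu in UTC: 08:45-11:15, 12:20-18:00 (add 8h to convert from UTC-8).
Idris in UTC: 08:00-14:55, 17:15-18:00 (add 8h to convert from UTC-8).
Bashir ∩ Ugo: 09:30-11:25, 11:45-12:10, 13:25-14:55, 15:55-17:50.
Bashir ∩ Ugo ∩ Sam: 09:50-11:25, 11:45-12:10, 13:25-14:55, 15:55-17:50.
Bashir ∩ Ugo ∩ Sam ∩ Keanu: 09:50-11:15, 13:25-14:55, 15:55-17:50.
Bashir ∩ Ugo ∩ Sam ∩ Keanu ∩ Idris: 09:50-11:15, 13:25-14:55, 17:15-17:50.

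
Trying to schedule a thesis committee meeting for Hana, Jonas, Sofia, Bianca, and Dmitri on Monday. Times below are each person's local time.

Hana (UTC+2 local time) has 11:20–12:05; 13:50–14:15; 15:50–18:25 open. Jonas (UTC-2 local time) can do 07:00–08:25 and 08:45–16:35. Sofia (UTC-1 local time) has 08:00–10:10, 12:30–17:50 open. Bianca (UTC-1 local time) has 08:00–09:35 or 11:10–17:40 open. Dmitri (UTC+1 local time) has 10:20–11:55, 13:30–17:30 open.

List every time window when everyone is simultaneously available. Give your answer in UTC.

09:20-10:05, 13:50-16:25

Hana in UTC: 09:20-10:05, 11:50-12:15, 13:50-16:25 (subtract 2h to convert from UTC+2).
Jonas in UTC: 09:00-10:25, 10:45-18:35 (add 2h to convert from UTC-2).
Sofia in UTC: 09:00-11:10, 13:30-18:50 (add 1h to convert from UTC-1).
Bianca in UTC: 09:00-10:35, 12:10-18:40 (add 1h to convert from UTC-1).
Dmitri in UTC: 09:20-10:55, 12:30-16:30 (subtract 1h to convert from UTC+1).
Hana ∩ Jonas: 09:20-10:05, 11:50-12:15, 13:50-16:25.
Hana ∩ Jonas ∩ Sofia: 09:20-10:05, 13:50-16:25.
Hana ∩ Jonas ∩ Sofia ∩ Bianca: 09:20-10:05, 13:50-16:25.
Hana ∩ Jonas ∩ Sofia ∩ Bianca ∩ Dmitri: 09:20-10:05, 13:50-16:25.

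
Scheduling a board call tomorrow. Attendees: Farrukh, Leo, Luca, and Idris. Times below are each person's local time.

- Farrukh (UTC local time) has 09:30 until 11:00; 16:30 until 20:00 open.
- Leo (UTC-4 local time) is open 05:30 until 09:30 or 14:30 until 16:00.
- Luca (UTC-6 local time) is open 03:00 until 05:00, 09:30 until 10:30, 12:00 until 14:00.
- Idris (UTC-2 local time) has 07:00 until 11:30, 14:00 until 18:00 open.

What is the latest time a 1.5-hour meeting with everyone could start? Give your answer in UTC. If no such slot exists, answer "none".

18:30

Farrukh in UTC: 09:30-11:00, 16:30-20:00.
Leo in UTC: 09:30-13:30, 18:30-20:00 (add 4h to convert from UTC-4).
Luca in UTC: 09:00-11:00, 15:30-16:30, 18:00-20:00 (add 6h to convert from UTC-6).
Idris in UTC: 09:00-13:30, 16:00-20:00 (add 2h to convert from UTC-2).
Farrukh ∩ Leo: 09:30-11:00, 18:30-20:00.
Farrukh ∩ Leo ∩ Luca: 09:30-11:00, 18:30-20:00.
Farrukh ∩ Leo ∩ Luca ∩ Idris: 09:30-11:00, 18:30-20:00.
The last common window of at least 90 minutes is 18:30-20:00; a 90-minute meeting can start as late as 18:30 and still end by 20:00.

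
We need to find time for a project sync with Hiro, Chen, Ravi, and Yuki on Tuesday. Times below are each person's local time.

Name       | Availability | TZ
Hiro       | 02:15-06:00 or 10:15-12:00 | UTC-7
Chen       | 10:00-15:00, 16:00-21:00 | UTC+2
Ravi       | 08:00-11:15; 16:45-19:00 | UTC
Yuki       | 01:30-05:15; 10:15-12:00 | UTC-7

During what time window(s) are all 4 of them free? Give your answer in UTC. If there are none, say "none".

Hiro in UTC: 09:15-13:00, 17:15-19:00 (add 7h to convert from UTC-7).
Chen in UTC: 08:00-13:00, 14:00-19:00 (subtract 2h to convert from UTC+2).
Ravi in UTC: 08:00-11:15, 16:45-19:00.
Yuki in UTC: 08:30-12:15, 17:15-19:00 (add 7h to convert from UTC-7).
Hiro ∩ Chen: 09:15-13:00, 17:15-19:00.
Hiro ∩ Chen ∩ Ravi: 09:15-11:15, 17:15-19:00.
Hiro ∩ Chen ∩ Ravi ∩ Yuki: 09:15-11:15, 17:15-19:00.

09:15-11:15, 17:15-19:00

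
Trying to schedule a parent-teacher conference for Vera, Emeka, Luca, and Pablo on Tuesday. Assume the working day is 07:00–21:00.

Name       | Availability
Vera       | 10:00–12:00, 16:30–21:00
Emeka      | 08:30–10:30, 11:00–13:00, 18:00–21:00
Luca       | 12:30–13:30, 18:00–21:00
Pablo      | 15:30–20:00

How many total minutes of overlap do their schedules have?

120

Vera ∩ Emeka: 10:00-10:30, 11:00-12:00, 18:00-21:00.
Vera ∩ Emeka ∩ Luca: 18:00-21:00.
Vera ∩ Emeka ∩ Luca ∩ Pablo: 18:00-20:00.
Those are the intersection windows.
That's a single block of 120 minutes.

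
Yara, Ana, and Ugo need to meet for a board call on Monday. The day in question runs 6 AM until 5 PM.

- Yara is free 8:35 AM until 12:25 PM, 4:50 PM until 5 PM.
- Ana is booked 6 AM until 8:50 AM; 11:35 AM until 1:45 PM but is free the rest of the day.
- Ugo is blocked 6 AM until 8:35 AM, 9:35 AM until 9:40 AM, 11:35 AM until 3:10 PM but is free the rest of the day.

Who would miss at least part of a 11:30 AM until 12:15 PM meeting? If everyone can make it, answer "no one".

Ana, Ugo

Yara free: 08:35-12:25, 16:50-17:00.
Ana free: 08:50-11:35, 13:45-17:00 (invert busy blocks within the working day).
Ugo free: 08:35-09:35, 09:40-11:35, 15:10-17:00 (invert busy blocks within the working day).
Yara: free for 11:30-12:15. Ana: not fully free for 11:30-12:15. Ugo: not fully free for 11:30-12:15.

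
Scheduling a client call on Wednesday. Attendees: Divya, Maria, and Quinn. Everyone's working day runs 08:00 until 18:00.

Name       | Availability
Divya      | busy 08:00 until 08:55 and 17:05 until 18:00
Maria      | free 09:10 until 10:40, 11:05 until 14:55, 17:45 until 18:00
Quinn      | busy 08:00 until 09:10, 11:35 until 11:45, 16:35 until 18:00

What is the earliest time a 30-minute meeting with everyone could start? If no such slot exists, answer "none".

Divya free: 08:55-17:05 (invert busy blocks within the working day).
Maria free: 09:10-10:40, 11:05-14:55, 17:45-18:00.
Quinn free: 09:10-11:35, 11:45-16:35 (invert busy blocks within the working day).
Divya ∩ Maria: 09:10-10:40, 11:05-14:55.
Divya ∩ Maria ∩ Quinn: 09:10-10:40, 11:05-11:35, 11:45-14:55.
The first common window of at least 30 minutes is 09:10-10:40, so the earliest start is 09:10.

09:10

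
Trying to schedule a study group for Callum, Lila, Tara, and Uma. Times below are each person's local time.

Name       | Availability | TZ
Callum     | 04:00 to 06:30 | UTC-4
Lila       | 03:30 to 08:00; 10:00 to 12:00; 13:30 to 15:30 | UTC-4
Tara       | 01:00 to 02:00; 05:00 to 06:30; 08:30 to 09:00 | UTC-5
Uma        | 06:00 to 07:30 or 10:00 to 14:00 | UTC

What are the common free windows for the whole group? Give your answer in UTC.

Callum in UTC: 08:00-10:30 (add 4h to convert from UTC-4).
Lila in UTC: 07:30-12:00, 14:00-16:00, 17:30-19:30 (add 4h to convert from UTC-4).
Tara in UTC: 06:00-07:00, 10:00-11:30, 13:30-14:00 (add 5h to convert from UTC-5).
Uma in UTC: 06:00-07:30, 10:00-14:00.
Callum ∩ Lila: 08:00-10:30.
Callum ∩ Lila ∩ Tara: 10:00-10:30.
Callum ∩ Lila ∩ Tara ∩ Uma: 10:00-10:30.

10:00-10:30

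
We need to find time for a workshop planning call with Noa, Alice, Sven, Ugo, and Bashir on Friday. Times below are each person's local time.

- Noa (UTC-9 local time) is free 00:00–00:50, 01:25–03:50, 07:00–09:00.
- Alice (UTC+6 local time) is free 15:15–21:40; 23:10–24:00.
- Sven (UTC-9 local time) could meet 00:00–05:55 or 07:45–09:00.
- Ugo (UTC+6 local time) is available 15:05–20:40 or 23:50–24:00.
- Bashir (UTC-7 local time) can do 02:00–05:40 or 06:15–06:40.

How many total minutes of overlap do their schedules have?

Noa in UTC: 09:00-09:50, 10:25-12:50, 16:00-18:00 (add 9h to convert from UTC-9).
Alice in UTC: 09:15-15:40, 17:10-18:00 (subtract 6h to convert from UTC+6).
Sven in UTC: 09:00-14:55, 16:45-18:00 (add 9h to convert from UTC-9).
Ugo in UTC: 09:05-14:40, 17:50-18:00 (subtract 6h to convert from UTC+6).
Bashir in UTC: 09:00-12:40, 13:15-13:40 (add 7h to convert from UTC-7).
Noa ∩ Alice: 09:15-09:50, 10:25-12:50, 17:10-18:00.
Noa ∩ Alice ∩ Sven: 09:15-09:50, 10:25-12:50, 17:10-18:00.
Noa ∩ Alice ∩ Sven ∩ Ugo: 09:15-09:50, 10:25-12:50, 17:50-18:00.
Noa ∩ Alice ∩ Sven ∩ Ugo ∩ Bashir: 09:15-09:50, 10:25-12:40.
So the common availability across everyone is 09:15-09:50, 10:25-12:40.
Summing the common windows: 35 + 135 = 170 minutes.

170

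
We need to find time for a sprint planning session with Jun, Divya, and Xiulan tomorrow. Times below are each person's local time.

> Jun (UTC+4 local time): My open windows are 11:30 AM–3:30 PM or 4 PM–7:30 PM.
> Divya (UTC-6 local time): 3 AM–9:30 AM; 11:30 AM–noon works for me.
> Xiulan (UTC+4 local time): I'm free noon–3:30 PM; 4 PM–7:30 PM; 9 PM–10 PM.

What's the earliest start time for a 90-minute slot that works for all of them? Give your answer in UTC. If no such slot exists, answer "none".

Jun in UTC: 07:30-11:30, 12:00-15:30 (subtract 4h to convert from UTC+4).
Divya in UTC: 09:00-15:30, 17:30-18:00 (add 6h to convert from UTC-6).
Xiulan in UTC: 08:00-11:30, 12:00-15:30, 17:00-18:00 (subtract 4h to convert from UTC+4).
Jun ∩ Divya: 09:00-11:30, 12:00-15:30.
Jun ∩ Divya ∩ Xiulan: 09:00-11:30, 12:00-15:30.
The first common window of at least 90 minutes is 09:00-11:30, so the earliest start is 09:00.

09:00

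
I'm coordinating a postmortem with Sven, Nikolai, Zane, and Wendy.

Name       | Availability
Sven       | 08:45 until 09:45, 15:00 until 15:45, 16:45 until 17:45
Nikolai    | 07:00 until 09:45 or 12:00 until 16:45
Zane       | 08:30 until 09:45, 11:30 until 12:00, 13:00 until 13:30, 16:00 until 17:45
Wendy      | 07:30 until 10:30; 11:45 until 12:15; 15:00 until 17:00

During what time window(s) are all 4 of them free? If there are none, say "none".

Sven ∩ Nikolai: 08:45-09:45, 15:00-15:45.
Sven ∩ Nikolai ∩ Zane: 08:45-09:45.
Sven ∩ Nikolai ∩ Zane ∩ Wendy: 08:45-09:45.

08:45-09:45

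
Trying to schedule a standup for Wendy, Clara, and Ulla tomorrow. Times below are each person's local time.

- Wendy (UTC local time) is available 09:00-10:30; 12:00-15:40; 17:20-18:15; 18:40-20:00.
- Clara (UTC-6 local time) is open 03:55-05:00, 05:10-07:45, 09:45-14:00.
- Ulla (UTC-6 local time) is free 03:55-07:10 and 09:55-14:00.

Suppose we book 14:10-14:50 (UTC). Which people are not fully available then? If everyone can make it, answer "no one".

Clara, Ulla

Wendy in UTC: 09:00-10:30, 12:00-15:40, 17:20-18:15, 18:40-20:00.
Clara in UTC: 09:55-11:00, 11:10-13:45, 15:45-20:00 (add 6h to convert from UTC-6).
Ulla in UTC: 09:55-13:10, 15:55-20:00 (add 6h to convert from UTC-6).
Wendy: free for 14:10-14:50. Clara: not fully free for 14:10-14:50. Ulla: not fully free for 14:10-14:50.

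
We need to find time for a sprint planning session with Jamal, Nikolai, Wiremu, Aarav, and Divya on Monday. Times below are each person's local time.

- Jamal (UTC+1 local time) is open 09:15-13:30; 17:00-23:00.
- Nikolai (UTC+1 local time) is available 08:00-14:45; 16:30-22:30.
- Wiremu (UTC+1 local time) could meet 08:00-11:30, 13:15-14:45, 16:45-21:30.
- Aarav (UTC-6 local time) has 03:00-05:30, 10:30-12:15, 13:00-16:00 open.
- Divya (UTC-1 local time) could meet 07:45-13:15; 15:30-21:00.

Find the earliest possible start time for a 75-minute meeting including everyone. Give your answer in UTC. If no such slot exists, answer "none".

09:00

Jamal in UTC: 08:15-12:30, 16:00-22:00 (subtract 1h to convert from UTC+1).
Nikolai in UTC: 07:00-13:45, 15:30-21:30 (subtract 1h to convert from UTC+1).
Wiremu in UTC: 07:00-10:30, 12:15-13:45, 15:45-20:30 (subtract 1h to convert from UTC+1).
Aarav in UTC: 09:00-11:30, 16:30-18:15, 19:00-22:00 (add 6h to convert from UTC-6).
Divya in UTC: 08:45-14:15, 16:30-22:00 (add 1h to convert from UTC-1).
Jamal ∩ Nikolai: 08:15-12:30, 16:00-21:30.
Jamal ∩ Nikolai ∩ Wiremu: 08:15-10:30, 12:15-12:30, 16:00-20:30.
Jamal ∩ Nikolai ∩ Wiremu ∩ Aarav: 09:00-10:30, 16:30-18:15, 19:00-20:30.
Jamal ∩ Nikolai ∩ Wiremu ∩ Aarav ∩ Divya: 09:00-10:30, 16:30-18:15, 19:00-20:30.
The first common window of at least 75 minutes is 09:00-10:30, so the earliest start is 09:00.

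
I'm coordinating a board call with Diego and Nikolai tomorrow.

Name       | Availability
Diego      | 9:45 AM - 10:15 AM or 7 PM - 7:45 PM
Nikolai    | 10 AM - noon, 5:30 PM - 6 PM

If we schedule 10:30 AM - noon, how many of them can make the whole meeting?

1

Nikolai can make the full 10:30-12:00 slot — that's 1.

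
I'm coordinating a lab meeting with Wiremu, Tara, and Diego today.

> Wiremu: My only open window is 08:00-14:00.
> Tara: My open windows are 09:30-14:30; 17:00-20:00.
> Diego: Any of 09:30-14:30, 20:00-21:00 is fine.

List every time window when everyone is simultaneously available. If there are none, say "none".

09:30-14:00

Wiremu ∩ Tara: 09:30-14:00.
Wiremu ∩ Tara ∩ Diego: 09:30-14:00.
So the common availability across everyone is 09:30-14:00.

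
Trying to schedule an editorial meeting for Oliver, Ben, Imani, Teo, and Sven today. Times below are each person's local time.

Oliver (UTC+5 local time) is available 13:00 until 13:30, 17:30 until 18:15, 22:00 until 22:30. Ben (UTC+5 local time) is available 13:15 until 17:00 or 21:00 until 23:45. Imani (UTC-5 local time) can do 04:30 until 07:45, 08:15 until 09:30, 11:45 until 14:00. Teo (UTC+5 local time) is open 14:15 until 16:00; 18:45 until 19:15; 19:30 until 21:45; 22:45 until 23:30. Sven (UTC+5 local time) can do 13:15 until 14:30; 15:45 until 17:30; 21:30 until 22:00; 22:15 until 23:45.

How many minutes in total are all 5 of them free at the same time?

Oliver in UTC: 08:00-08:30, 12:30-13:15, 17:00-17:30 (subtract 5h to convert from UTC+5).
Ben in UTC: 08:15-12:00, 16:00-18:45 (subtract 5h to convert from UTC+5).
Imani in UTC: 09:30-12:45, 13:15-14:30, 16:45-19:00 (add 5h to convert from UTC-5).
Teo in UTC: 09:15-11:00, 13:45-14:15, 14:30-16:45, 17:45-18:30 (subtract 5h to convert from UTC+5).
Sven in UTC: 08:15-09:30, 10:45-12:30, 16:30-17:00, 17:15-18:45 (subtract 5h to convert from UTC+5).
Oliver ∩ Ben: 08:15-08:30, 17:00-17:30.
Oliver ∩ Ben ∩ Imani: 17:00-17:30.
Oliver ∩ Ben ∩ Imani ∩ Teo: ∅.
Oliver ∩ Ben ∩ Imani ∩ Teo ∩ Sven: ∅.
There is no time when everyone is free.
There is no common window, so the total is 0 minutes.

0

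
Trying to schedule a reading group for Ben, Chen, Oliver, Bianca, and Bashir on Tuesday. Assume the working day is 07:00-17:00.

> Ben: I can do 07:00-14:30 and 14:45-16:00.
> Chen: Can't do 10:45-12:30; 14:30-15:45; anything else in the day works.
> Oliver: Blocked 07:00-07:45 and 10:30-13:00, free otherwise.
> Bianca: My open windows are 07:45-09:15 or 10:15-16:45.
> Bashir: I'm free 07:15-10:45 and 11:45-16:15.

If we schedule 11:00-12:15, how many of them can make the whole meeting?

2

Ben free: 07:00-14:30, 14:45-16:00.
Chen free: 07:00-10:45, 12:30-14:30, 15:45-17:00 (invert busy blocks within the working day).
Oliver free: 07:45-10:30, 13:00-17:00 (invert busy blocks within the working day).
Bianca free: 07:45-09:15, 10:15-16:45.
Bashir free: 07:15-10:45, 11:45-16:15.
Ben and Bianca can make the full 11:00-12:15 slot — that's 2.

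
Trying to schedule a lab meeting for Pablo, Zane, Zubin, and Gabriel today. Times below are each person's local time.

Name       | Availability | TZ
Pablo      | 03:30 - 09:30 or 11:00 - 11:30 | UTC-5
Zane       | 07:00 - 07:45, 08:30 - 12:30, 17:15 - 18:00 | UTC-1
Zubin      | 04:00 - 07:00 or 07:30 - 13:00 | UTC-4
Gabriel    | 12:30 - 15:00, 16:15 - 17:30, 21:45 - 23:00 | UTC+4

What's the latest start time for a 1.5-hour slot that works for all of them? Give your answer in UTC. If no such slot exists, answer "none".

Pablo in UTC: 08:30-14:30, 16:00-16:30 (add 5h to convert from UTC-5).
Zane in UTC: 08:00-08:45, 09:30-13:30, 18:15-19:00 (add 1h to convert from UTC-1).
Zubin in UTC: 08:00-11:00, 11:30-17:00 (add 4h to convert from UTC-4).
Gabriel in UTC: 08:30-11:00, 12:15-13:30, 17:45-19:00 (subtract 4h to convert from UTC+4).
Pablo ∩ Zane: 08:30-08:45, 09:30-13:30.
Pablo ∩ Zane ∩ Zubin: 08:30-08:45, 09:30-11:00, 11:30-13:30.
Pablo ∩ Zane ∩ Zubin ∩ Gabriel: 08:30-08:45, 09:30-11:00, 12:15-13:30.
Those are the intersection windows.
The last common window of at least 90 minutes is 09:30-11:00; a 90-minute meeting can start as late as 09:30 and still end by 11:00.

09:30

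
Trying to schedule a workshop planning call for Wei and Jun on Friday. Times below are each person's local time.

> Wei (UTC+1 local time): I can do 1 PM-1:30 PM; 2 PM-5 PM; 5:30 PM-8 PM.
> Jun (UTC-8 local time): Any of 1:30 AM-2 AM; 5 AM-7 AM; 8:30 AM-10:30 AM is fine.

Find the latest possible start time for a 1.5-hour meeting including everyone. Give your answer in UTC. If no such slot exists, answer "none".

Wei in UTC: 12:00-12:30, 13:00-16:00, 16:30-19:00 (subtract 1h to convert from UTC+1).
Jun in UTC: 09:30-10:00, 13:00-15:00, 16:30-18:30 (add 8h to convert from UTC-8).
Wei ∩ Jun: 13:00-15:00, 16:30-18:30.
The last common window of at least 90 minutes is 16:30-18:30; a 90-minute meeting can start as late as 17:00 and still end by 18:30.

17:00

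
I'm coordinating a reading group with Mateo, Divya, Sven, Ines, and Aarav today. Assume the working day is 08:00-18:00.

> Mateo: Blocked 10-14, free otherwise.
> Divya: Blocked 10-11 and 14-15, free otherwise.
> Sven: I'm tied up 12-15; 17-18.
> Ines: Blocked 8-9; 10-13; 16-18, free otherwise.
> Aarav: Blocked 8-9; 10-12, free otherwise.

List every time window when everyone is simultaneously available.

09:00-10:00, 15:00-16:00

Mateo free: 08:00-10:00, 14:00-18:00 (invert busy blocks within the working day).
Divya free: 08:00-10:00, 11:00-14:00, 15:00-18:00 (invert busy blocks within the working day).
Sven free: 08:00-12:00, 15:00-17:00 (invert busy blocks within the working day).
Ines free: 09:00-10:00, 13:00-16:00 (invert busy blocks within the working day).
Aarav free: 09:00-10:00, 12:00-18:00 (invert busy blocks within the working day).
Mateo ∩ Divya: 08:00-10:00, 15:00-18:00.
Mateo ∩ Divya ∩ Sven: 08:00-10:00, 15:00-17:00.
Mateo ∩ Divya ∩ Sven ∩ Ines: 09:00-10:00, 15:00-16:00.
Mateo ∩ Divya ∩ Sven ∩ Ines ∩ Aarav: 09:00-10:00, 15:00-16:00.
So the common availability across everyone is 09:00-10:00, 15:00-16:00.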